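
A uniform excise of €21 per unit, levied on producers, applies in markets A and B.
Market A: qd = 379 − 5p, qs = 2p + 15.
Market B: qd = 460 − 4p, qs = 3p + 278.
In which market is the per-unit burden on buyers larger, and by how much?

Market A: pre-tax p* = €52, q* = 119; post-tax q = 89; per-unit burden on buyers = €6.
Market B: pre-tax p* = €26, q* = 356; post-tax q = 320; per-unit burden on buyers = €9.
Difference: €6 vs €9 → market B is larger by €3.

Market B, by €3.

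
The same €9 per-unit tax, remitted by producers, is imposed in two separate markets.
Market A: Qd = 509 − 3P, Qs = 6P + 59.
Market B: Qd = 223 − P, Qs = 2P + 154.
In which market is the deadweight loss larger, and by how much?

Market A: pre-tax P* = €50, Q* = 359; post-tax Q = 341; deadweight loss = €81.
Market B: pre-tax P* = €23, Q* = 200; post-tax Q = 194; deadweight loss = €27.
Difference: €81 vs €27 → market A is larger by €54.

Market A, by €54.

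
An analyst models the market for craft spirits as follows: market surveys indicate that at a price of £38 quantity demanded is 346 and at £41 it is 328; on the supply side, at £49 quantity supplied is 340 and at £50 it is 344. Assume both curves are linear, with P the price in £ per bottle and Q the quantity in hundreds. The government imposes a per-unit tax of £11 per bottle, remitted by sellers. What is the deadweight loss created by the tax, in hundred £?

Demand slope: (328 − 346)/(41 − 38) = -6, so Qd = 574 − 6P.
Supply slope: (344 − 340)/(50 − 49) = 4, so Qs = 4P + 144.
Without the tax, 574 − 6P = 4P + 144 gives 10P = 430, so P* = £43 and Q* = 316.
With the tax collected from sellers, supply shifts: Qs = 4(P − 11) + 144.
Solving gives Q = 289.6 with consumers paying £47.4 and sellers receiving £36.4 (the £11 wedge).
Quantity falls by |ΔQ| = |316 − 289.6| = 26.4.
DWL = ½ · t · |ΔQ| = ½ · 11 · 26.4 = £145.2.

Deadweight loss = £145.2 hundred.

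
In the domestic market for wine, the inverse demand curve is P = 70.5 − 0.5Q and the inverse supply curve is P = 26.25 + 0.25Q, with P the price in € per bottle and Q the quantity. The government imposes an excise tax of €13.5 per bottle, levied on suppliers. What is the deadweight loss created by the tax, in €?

Deadweight loss = €121.5.

Rewrite in direct form: Qd = 141 − 2P and Qs = 4P − 105.
Without the tax, 141 − 2P = 4P − 105 gives 6P = 246, so P* = €41 and Q* = 59.
With the tax collected from suppliers, supply shifts: Qs = 4(P − 13.5) − 105.
Solving gives Q = 41 with buyers paying €50 and suppliers receiving €36.5 (the €13.5 wedge).
Quantity falls by |ΔQ| = |59 − 41| = 18.
DWL = ½ · t · |ΔQ| = ½ · 13.5 · 18 = €121.5.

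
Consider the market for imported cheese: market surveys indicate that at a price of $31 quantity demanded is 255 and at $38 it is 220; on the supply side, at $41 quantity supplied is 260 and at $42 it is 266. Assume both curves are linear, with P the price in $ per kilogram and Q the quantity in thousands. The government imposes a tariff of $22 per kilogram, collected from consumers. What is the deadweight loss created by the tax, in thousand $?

Deadweight loss = $660 thousand.

Demand slope: (220 − 255)/(38 − 31) = -5, so Qd = 410 − 5P.
Supply slope: (266 − 260)/(42 − 41) = 6, so Qs = 6P + 14.
Without the tax, 410 − 5P = 6P + 14 gives 11P = 396, so P* = $36 and Q* = 230.
With the tax collected from consumers, demand (in seller-price terms) shifts: Qd = 410 − 5(P + 22).
Solving gives Q = 170 with consumers paying $48 and suppliers receiving $26 (the $22 wedge).
Quantity falls by |ΔQ| = |230 − 170| = 60.
DWL = ½ · t · |ΔQ| = ½ · 22 · 60 = $660.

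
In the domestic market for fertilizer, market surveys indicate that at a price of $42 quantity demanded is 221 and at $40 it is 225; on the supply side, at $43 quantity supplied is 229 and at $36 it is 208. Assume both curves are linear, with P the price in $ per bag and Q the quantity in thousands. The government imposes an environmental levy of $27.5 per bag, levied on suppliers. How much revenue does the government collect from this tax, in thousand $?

Tax revenue = $5225 thousand.

Demand slope: (225 − 221)/(40 − 42) = -2, so Qd = 305 − 2P.
Supply slope: (208 − 229)/(36 − 43) = 3, so Qs = 3P + 100.
Before the tax: set 305 − 2P = 3P + 100 → P* = $41, Q* = 223.
With the tax collected from suppliers, supply shifts: Qs = 3(P − 27.5) + 100.
New equilibrium: consumers pay $57.5, suppliers receive $30, Q = 190. (Wedge: Pb − Ps = 27.5.)
Revenue = t · Q = 27.5 · 190 = $5225.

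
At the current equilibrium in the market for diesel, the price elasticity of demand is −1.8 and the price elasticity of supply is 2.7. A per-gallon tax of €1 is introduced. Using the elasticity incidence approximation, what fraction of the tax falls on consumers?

Consumers' share ≈ 0.6.

Incidence ratio: consumers' share ≈ εs / (εs + |εd|) = 2.7 / (2.7 + 1.8) = 0.6.
Supply is the more elastic side, so consumers bear the larger share.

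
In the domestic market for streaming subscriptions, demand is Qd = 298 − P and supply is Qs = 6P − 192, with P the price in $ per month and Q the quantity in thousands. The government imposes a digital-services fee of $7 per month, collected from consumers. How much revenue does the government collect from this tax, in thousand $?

Without the tax, 298 − P = 6P − 192 gives 7P = 490, so P* = $70 and Q* = 228.
With the tax collected from consumers, demand (in seller-price terms) shifts: Qd = 298 − (P + 7).
New equilibrium: consumers pay $76, sellers receive $69, Q = 222. (Wedge: Pb − Ps = 7.)
Revenue = t · Q = 7 · 222 = $1554.

Tax revenue = $1554 thousand.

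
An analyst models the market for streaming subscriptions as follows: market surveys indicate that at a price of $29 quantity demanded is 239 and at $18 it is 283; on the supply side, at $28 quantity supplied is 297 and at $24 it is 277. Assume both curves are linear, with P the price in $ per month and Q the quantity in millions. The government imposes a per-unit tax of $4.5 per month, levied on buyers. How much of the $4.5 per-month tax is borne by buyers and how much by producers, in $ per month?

Buyers bear $2.5 per month; producers bear $2 per month.

Demand slope: (283 − 239)/(18 − 29) = -4, so Qd = 355 − 4P.
Supply slope: (277 − 297)/(24 − 28) = 5, so Qs = 5P + 157.
Before the tax: set 355 − 4P = 5P + 157 → P* = $22, Q* = 267.
With the tax collected from buyers, demand (in seller-price terms) shifts: Qd = 355 − 4(P + 4.5).
Solving gives Q = 257 with buyers paying $24.5 and producers receiving $20 (the $4.5 wedge).
Burden on buyers: $2.5; on producers: $2. (They sum to $4.5.)
The less price-elastic side of the market bears the larger share of a per-unit tax.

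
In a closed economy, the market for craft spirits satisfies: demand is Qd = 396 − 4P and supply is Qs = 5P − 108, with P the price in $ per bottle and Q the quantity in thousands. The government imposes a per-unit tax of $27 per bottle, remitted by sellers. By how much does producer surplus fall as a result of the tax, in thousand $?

Without the tax, 396 − 4P = 5P − 108 gives 9P = 504, so P* = $56 and Q* = 172.
With the tax collected from sellers, supply shifts: Qs = 5(P − 27) − 108.
Solving gives Q = 112 with buyers paying $71 and sellers receiving $44 (the $27 wedge).
ΔPS is the trapezoid between Q = 112 and Q = 172 of height $12: ½ · (172 + 112) · 12 = $1704.

Producer surplus falls by $1704 thousand.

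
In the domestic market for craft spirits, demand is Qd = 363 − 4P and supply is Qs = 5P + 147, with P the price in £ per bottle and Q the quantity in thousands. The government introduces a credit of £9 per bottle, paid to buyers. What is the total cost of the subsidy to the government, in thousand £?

Without the subsidy, 363 − 4P = 5P + 147 gives 9P = 216, so P* = £24 and Q* = 267.
With a per-unit subsidy paid to buyers, each effectively pays P − 9, so demand becomes Qd = 363 − 4(P − 9).
Solving gives Q = 287 with buyers paying £19 and producers receiving £28 (the £9 wedge).
Outlay = t · Q = 9 · 287 = £2583.

Government outlay = £2583 thousand.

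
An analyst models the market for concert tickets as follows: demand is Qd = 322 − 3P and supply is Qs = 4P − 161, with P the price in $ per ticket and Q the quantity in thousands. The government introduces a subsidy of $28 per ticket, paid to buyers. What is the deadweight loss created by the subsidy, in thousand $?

Before the subsidy: set 322 − 3P = 4P − 161 → P* = $69, Q* = 115.
With a per-unit subsidy paid to buyers, each effectively pays P − 28, so demand becomes Qd = 322 − 3(P − 28).
New equilibrium: buyers pay $53, sellers receive $81, Q = 163. (Wedge: Pb − Ps = −28.)
Quantity rises by |ΔQ| = |115 − 163| = 48.
DWL = ½ · t · |ΔQ| = ½ · 28 · 48 = $672.

Deadweight loss = $672 thousand.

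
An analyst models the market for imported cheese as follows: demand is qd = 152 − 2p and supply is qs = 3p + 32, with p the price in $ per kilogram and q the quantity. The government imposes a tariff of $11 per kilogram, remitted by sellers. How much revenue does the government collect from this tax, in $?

Before the tax: set 152 − 2p = 3p + 32 → p* = $24, q* = 104.
With the tax collected from sellers, supply shifts: qs = 3(p − 11) + 32.
New equilibrium: buyers pay $30.6, sellers receive $19.6, q = 90.8. (Wedge: pb − ps = 11.)
Revenue = t · Q = 11 · 90.8 = $998.8.

Tax revenue = $998.8.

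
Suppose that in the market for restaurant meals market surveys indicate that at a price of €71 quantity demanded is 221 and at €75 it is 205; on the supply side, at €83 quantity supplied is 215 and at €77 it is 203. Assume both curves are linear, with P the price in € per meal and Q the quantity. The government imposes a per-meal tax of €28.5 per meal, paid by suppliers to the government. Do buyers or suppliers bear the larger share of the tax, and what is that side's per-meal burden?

Demand slope: (205 − 221)/(75 − 71) = -4, so Qd = 505 − 4P.
Supply slope: (203 − 215)/(77 − 83) = 2, so Qs = 2P + 49.
Before the tax: set 505 − 4P = 2P + 49 → P* = €76, Q* = 201.
With the tax collected from suppliers, supply shifts: Qs = 2(P − 28.5) + 49.
Solving gives Q = 163 with buyers paying €85.5 and suppliers receiving €57 (the €28.5 wedge).
Per-meal burden: buyers €9.5, suppliers €19.
Suppliers take the larger share because supply is less price-elastic here (demand slope 4 vs supply slope 2).
The less price-elastic side of the market bears the larger share of a per-unit tax.

Suppliers bear the larger share: €19 per meal.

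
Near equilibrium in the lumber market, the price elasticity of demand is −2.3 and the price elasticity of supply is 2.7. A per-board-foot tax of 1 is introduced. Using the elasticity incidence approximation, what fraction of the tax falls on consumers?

Consumers' share ≈ 0.54.

Incidence ratio: consumers' share ≈ εs / (εs + |εd|) = 2.7 / (2.7 + 2.3) = 0.54.
Supply is the more elastic side, so consumers bear the larger share.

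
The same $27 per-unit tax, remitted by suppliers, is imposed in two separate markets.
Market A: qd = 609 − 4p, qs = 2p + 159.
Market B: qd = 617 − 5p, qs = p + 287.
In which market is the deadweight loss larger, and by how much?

Market A, by $182.25.

Market A: pre-tax p* = $75, q* = 309; post-tax q = 273; deadweight loss = $486.
Market B: pre-tax p* = $55, q* = 342; post-tax q = 319.5; deadweight loss = $303.75.
Difference: $486 vs $303.75 → market A is larger by $182.25.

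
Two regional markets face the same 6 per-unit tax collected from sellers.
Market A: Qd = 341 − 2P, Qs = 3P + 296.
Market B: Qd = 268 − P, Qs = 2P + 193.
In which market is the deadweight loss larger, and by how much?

Market A: pre-tax P* = 9, Q* = 323; post-tax Q = 315.8; deadweight loss = 21.6.
Market B: pre-tax P* = 25, Q* = 243; post-tax Q = 239; deadweight loss = 12.
Difference: 21.6 vs 12 → market A is larger by 9.6.

Market A, by 9.6.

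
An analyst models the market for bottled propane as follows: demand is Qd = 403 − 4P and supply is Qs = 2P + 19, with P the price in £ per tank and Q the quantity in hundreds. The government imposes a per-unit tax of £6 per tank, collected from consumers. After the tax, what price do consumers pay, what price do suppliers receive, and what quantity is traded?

Without the tax, 403 − 4P = 2P + 19 gives 6P = 384, so P* = £64 and Q* = 147.
With the tax collected from consumers, demand (in seller-price terms) shifts: Qd = 403 − 4(P + 6).
Solving gives Q = 139 with consumers paying £66 and suppliers receiving £60 (the £6 wedge).

Consumers pay £66; suppliers receive £60; quantity = 139.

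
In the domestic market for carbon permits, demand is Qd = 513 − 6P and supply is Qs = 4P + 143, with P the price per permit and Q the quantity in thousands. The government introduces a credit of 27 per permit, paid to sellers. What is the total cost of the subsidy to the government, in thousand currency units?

Without the subsidy, 513 − 6P = 4P + 143 gives 10P = 370, so P* = 37 and Q* = 291.
With a per-unit subsidy paid to sellers, each receives P + 27 per unit sold, so supply becomes Qs = 4(P + 27) + 143.
Solving gives Q = 355.8 with buyers paying 26.2 and sellers receiving 53.2 (the 27 wedge).
Outlay = t · Q = 27 · 355.8 = 9606.6.

Government outlay = 9606.6 thousand.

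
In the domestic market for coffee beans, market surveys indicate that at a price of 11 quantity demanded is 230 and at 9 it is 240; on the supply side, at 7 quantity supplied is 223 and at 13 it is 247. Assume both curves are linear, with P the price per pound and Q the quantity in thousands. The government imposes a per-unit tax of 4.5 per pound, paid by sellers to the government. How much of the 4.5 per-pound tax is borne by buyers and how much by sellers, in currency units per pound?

Demand slope: (240 − 230)/(9 − 11) = -5, so Qd = 285 − 5P.
Supply slope: (247 − 223)/(13 − 7) = 4, so Qs = 4P + 195.
Before the tax: set 285 − 5P = 4P + 195 → P* = 10, Q* = 235.
With the tax collected from sellers, supply shifts: Qs = 4(P − 4.5) + 195.
New equilibrium: buyers pay 12, sellers receive 7.5, Q = 225. (Wedge: Pb − Ps = 4.5.)
Burden on buyers: 2; on sellers: 2.5. (They sum to 4.5.)
The less price-elastic side of the market bears the larger share of a per-unit tax.

Buyers bear 2 per pound; sellers bear 2.5 per pound.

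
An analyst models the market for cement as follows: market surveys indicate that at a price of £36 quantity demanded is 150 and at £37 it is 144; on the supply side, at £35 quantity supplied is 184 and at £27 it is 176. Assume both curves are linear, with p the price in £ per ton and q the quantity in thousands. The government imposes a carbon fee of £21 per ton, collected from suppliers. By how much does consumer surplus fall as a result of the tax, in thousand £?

Demand slope: (144 − 150)/(37 − 36) = -6, so qd = 366 − 6p.
Supply slope: (176 − 184)/(27 − 35) = 1, so qs = p + 149.
Before the tax: set 366 − 6p = p + 149 → p* = £31, q* = 180.
With the tax collected from suppliers, supply shifts: qs = (p − 21) + 149.
Solving gives q = 162 with consumers paying £34 and suppliers receiving £13 (the £21 wedge).
ΔCS is the trapezoid between Q = 162 and Q = 180 of height £3: ½ · (180 + 162) · 3 = £513.

Consumer surplus falls by £513 thousand.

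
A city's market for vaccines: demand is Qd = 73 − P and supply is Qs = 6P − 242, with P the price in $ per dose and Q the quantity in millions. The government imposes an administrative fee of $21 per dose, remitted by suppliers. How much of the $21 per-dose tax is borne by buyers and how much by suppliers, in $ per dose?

Buyers bear $18 per dose; suppliers bear $3 per dose.

Before the tax: set 73 − P = 6P − 242 → P* = $45, Q* = 28.
With the tax collected from suppliers, supply shifts: Qs = 6(P − 21) − 242.
Solving gives Q = 10 with buyers paying $63 and suppliers receiving $42 (the $21 wedge).
Burden on buyers: $18; on suppliers: $3. (They sum to $21.)
The less price-elastic side of the market bears the larger share of a per-unit tax.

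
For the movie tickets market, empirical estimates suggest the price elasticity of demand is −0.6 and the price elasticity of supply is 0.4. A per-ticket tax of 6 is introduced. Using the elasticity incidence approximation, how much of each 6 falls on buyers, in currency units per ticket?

Incidence ratio: buyers' share ≈ εs / (εs + |εd|) = 0.4 / (0.4 + 0.6) = 0.4.
So buyers bear ≈ 0.4 × 6 = 2.4; producers bear 3.6.

Buyers bear ≈ 2.4 per ticket.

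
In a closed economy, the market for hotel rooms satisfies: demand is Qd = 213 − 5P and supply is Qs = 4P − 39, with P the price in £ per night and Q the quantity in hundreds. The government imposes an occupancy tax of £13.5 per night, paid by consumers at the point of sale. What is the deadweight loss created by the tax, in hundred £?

Deadweight loss = £202.5 hundred.

Without the tax, 213 − 5P = 4P − 39 gives 9P = 252, so P* = £28 and Q* = 73.
With the tax collected from consumers, demand (in seller-price terms) shifts: Qd = 213 − 5(P + 13.5).
Solving gives Q = 43 with consumers paying £34 and sellers receiving £20.5 (the £13.5 wedge).
Quantity falls by |ΔQ| = |73 − 43| = 30.
DWL = ½ · t · |ΔQ| = ½ · 13.5 · 30 = £202.5.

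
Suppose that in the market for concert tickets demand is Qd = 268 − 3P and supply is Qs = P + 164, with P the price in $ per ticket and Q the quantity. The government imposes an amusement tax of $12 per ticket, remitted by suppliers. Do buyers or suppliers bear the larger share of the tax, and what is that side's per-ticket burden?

Before the tax: set 268 − 3P = P + 164 → P* = $26, Q* = 190.
With the tax collected from suppliers, supply shifts: Qs = (P − 12) + 164.
Solving gives Q = 181 with buyers paying $29 and suppliers receiving $17 (the $12 wedge).
Per-ticket burden: buyers $3, suppliers $9.
Suppliers take the larger share because supply is less price-elastic here (demand slope 3 vs supply slope 1).

Suppliers bear the larger share: $9 per ticket.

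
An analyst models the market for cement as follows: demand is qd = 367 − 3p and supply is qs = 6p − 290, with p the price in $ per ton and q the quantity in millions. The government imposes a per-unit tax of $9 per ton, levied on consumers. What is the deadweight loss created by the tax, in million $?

Before the tax: set 367 − 3p = 6p − 290 → p* = $73, q* = 148.
With the tax collected from consumers, demand (in seller-price terms) shifts: qd = 367 − 3(p + 9).
Solving gives q = 130 with consumers paying $79 and suppliers receiving $70 (the $9 wedge).
Quantity falls by |ΔQ| = |148 − 130| = 18.
DWL = ½ · t · |ΔQ| = ½ · 9 · 18 = $81.

Deadweight loss = $81 million.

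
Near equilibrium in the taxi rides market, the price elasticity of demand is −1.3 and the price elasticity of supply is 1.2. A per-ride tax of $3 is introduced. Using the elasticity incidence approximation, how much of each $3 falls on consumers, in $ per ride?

Incidence ratio: consumers' share ≈ εs / (εs + |εd|) = 1.2 / (1.2 + 1.3) = 0.48.
So consumers bear ≈ 0.48 × $3 = $1.44; sellers bear $1.56.

Consumers bear ≈ $1.44 per ride.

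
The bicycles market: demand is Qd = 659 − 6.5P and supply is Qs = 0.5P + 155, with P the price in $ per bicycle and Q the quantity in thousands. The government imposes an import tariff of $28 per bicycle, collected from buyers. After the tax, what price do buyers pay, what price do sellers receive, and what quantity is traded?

Without the tax, 659 − 6.5P = 0.5P + 155 gives 7P = 504, so P* = $72 and Q* = 191.
With the tax collected from buyers, demand (in seller-price terms) shifts: Qd = 659 − 6.5(P + 28).
Solving gives Q = 178 with buyers paying $74 and sellers receiving $46 (the $28 wedge).

Buyers pay $74; sellers receive $46; quantity = 178.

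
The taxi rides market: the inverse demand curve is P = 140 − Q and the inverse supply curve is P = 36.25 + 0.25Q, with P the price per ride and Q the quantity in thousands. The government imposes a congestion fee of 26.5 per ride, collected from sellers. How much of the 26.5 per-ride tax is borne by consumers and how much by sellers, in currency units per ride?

Consumers bear 21.2 per ride; sellers bear 5.3 per ride.

Inverting to Q(P) form: Qd = 140 − P; Qs = 4P − 145.
Without the tax, 140 − P = 4P − 145 gives 5P = 285, so P* = 57 and Q* = 83.
With the tax collected from sellers, supply shifts: Qs = 4(P − 26.5) − 145.
Solving gives Q = 61.8 with consumers paying 78.2 and sellers receiving 51.7 (the 26.5 wedge).
Burden on consumers: 21.2; on sellers: 5.3. (They sum to 26.5.)
The less price-elastic side of the market bears the larger share of a per-unit tax.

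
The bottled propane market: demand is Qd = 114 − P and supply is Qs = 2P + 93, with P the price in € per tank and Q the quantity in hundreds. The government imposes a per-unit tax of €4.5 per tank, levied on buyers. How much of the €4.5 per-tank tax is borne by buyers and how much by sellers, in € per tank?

Before the tax: set 114 − P = 2P + 93 → P* = €7, Q* = 107.
With the tax collected from buyers, demand (in seller-price terms) shifts: Qd = 114 − (P + 4.5).
New equilibrium: buyers pay €10, sellers receive €5.5, Q = 104. (Wedge: Pb − Ps = 4.5.)
Burden on buyers: €3; on sellers: €1.5. (They sum to €4.5.)
The less price-elastic side of the market bears the larger share of a per-unit tax.

Buyers bear €3 per tank; sellers bear €1.5 per tank.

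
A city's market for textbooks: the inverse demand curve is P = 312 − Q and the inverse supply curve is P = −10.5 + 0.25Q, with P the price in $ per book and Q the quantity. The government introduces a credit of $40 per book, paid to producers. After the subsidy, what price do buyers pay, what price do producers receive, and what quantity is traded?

Buyers pay $22; producers receive $62; quantity = 290.

Inverting to Q(P) form: Qd = 312 − P; Qs = 4P + 42.
Before the subsidy: set 312 − P = 4P + 42 → P* = $54, Q* = 258.
With a per-unit subsidy paid to producers, each receives P + 40 per unit sold, so supply becomes Qs = 4(P + 40) + 42.
Solving gives Q = 290 with buyers paying $22 and producers receiving $62 (the $40 wedge).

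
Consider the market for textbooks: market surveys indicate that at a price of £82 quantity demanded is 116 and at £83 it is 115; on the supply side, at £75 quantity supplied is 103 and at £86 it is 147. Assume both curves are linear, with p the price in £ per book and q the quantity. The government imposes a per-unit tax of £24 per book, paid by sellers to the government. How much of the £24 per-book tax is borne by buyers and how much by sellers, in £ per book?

Buyers bear £19.2 per book; sellers bear £4.8 per book.

Demand slope: (115 − 116)/(83 − 82) = -1, so qd = 198 − p.
Supply slope: (147 − 103)/(86 − 75) = 4, so qs = 4p − 197.
Without the tax, 198 − p = 4p − 197 gives 5p = 395, so p* = £79 and q* = 119.
With the tax collected from sellers, supply shifts: qs = 4(p − 24) − 197.
New equilibrium: buyers pay £98.2, sellers receive £74.2, q = 99.8. (Wedge: pb − ps = 24.)
Burden on buyers: £19.2; on sellers: £4.8. (They sum to £24.)
The less price-elastic side of the market bears the larger share of a per-unit tax.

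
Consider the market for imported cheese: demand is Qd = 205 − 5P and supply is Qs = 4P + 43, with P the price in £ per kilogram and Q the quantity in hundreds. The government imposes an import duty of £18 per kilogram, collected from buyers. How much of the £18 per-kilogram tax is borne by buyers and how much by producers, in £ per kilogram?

Buyers bear £8 per kilogram; producers bear £10 per kilogram.

Before the tax: set 205 − 5P = 4P + 43 → P* = £18, Q* = 115.
With the tax collected from buyers, demand (in seller-price terms) shifts: Qd = 205 − 5(P + 18).
Solving gives Q = 75 with buyers paying £26 and producers receiving £8 (the £18 wedge).
Burden on buyers: £8; on producers: £10. (They sum to £18.)
The less price-elastic side of the market bears the larger share of a per-unit tax.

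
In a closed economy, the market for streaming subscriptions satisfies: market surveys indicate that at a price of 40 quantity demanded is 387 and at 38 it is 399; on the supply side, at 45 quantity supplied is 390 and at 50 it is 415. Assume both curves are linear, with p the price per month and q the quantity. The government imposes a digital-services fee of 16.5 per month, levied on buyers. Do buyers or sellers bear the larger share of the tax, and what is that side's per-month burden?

Demand slope: (399 − 387)/(38 − 40) = -6, so qd = 627 − 6p.
Supply slope: (415 − 390)/(50 − 45) = 5, so qs = 5p + 165.
Without the tax, 627 − 6p = 5p + 165 gives 11p = 462, so p* = 42 and q* = 375.
With the tax collected from buyers, demand (in seller-price terms) shifts: qd = 627 − 6(p + 16.5).
Solving gives q = 330 with buyers paying 49.5 and sellers receiving 33 (the 16.5 wedge).
Per-month burden: buyers 7.5, sellers 9.
Sellers take the larger share because supply is less price-elastic here (demand slope 6 vs supply slope 5).
The less price-elastic side of the market bears the larger share of a per-unit tax.

Sellers bear the larger share: 9 per month.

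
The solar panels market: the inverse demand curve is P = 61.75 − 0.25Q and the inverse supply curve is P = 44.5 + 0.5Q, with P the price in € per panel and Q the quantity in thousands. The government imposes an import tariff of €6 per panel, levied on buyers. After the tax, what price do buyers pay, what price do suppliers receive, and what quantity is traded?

Buyers pay €58; suppliers receive €52; quantity = 15.

Rewrite in direct form: Qd = 247 − 4P and Qs = 2P − 89.
Without the tax, 247 − 4P = 2P − 89 gives 6P = 336, so P* = €56 and Q* = 23.
With the tax collected from buyers, demand (in seller-price terms) shifts: Qd = 247 − 4(P + 6).
New equilibrium: buyers pay €58, suppliers receive €52, Q = 15. (Wedge: Pb − Ps = 6.)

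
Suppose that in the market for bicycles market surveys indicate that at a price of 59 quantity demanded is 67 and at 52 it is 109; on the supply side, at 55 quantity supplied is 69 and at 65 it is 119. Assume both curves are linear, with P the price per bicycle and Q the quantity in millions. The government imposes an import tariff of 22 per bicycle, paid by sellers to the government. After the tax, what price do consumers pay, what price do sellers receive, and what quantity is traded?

Consumers pay 67; sellers receive 45; quantity = 19.

Demand slope: (109 − 67)/(52 − 59) = -6, so Qd = 421 − 6P.
Supply slope: (119 − 69)/(65 − 55) = 5, so Qs = 5P − 206.
Before the tax: set 421 − 6P = 5P − 206 → P* = 57, Q* = 79.
With the tax collected from sellers, supply shifts: Qs = 5(P − 22) − 206.
New equilibrium: consumers pay 67, sellers receive 45, Q = 19. (Wedge: Pb − Ps = 22.)
The less price-elastic side of the market bears the larger share of a per-unit tax.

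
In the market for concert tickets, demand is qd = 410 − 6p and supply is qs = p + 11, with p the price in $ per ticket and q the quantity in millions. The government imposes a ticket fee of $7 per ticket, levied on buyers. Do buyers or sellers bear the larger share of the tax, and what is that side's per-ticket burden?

Before the tax: set 410 − 6p = p + 11 → p* = $57, q* = 68.
With the tax collected from buyers, demand (in seller-price terms) shifts: qd = 410 − 6(p + 7).
Solving gives q = 62 with buyers paying $58 and sellers receiving $51 (the $7 wedge).
Per-ticket burden: buyers $1, sellers $6.
Sellers take the larger share because supply is less price-elastic here (demand slope 6 vs supply slope 1).
The less price-elastic side of the market bears the larger share of a per-unit tax.

Sellers bear the larger share: $6 per ticket.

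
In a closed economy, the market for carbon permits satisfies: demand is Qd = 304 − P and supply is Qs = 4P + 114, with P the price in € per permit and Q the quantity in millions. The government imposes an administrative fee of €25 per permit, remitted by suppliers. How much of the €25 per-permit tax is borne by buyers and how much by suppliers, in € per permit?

Before the tax: set 304 − P = 4P + 114 → P* = €38, Q* = 266.
With the tax collected from suppliers, supply shifts: Qs = 4(P − 25) + 114.
New equilibrium: buyers pay €58, suppliers receive €33, Q = 246. (Wedge: Pb − Ps = 25.)
Burden on buyers: €20; on suppliers: €5. (They sum to €25.)
The less price-elastic side of the market bears the larger share of a per-unit tax.

Buyers bear €20 per permit; suppliers bear €5 per permit.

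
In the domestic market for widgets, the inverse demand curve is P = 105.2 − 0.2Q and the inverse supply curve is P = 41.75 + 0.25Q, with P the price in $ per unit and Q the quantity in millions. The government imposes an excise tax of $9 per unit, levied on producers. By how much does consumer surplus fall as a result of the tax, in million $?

Consumer surplus falls by $524 million.

Inverting to Q(P) form: Qd = 526 − 5P; Qs = 4P − 167.
Without the tax, 526 − 5P = 4P − 167 gives 9P = 693, so P* = $77 and Q* = 141.
With the tax collected from producers, supply shifts: Qs = 4(P − 9) − 167.
New equilibrium: consumers pay $81, producers receive $72, Q = 121. (Wedge: Pb − Ps = 9.)
ΔCS is the trapezoid between Q = 121 and Q = 141 of height $4: ½ · (141 + 121) · 4 = $524.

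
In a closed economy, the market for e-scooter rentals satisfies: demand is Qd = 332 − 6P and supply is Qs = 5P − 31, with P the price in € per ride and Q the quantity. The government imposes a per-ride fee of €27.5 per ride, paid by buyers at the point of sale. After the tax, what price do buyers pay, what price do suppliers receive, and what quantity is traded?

Buyers pay €45.5; suppliers receive €18; quantity = 59.

Without the tax, 332 − 6P = 5P − 31 gives 11P = 363, so P* = €33 and Q* = 134.
With the tax collected from buyers, demand (in seller-price terms) shifts: Qd = 332 − 6(P + 27.5).
New equilibrium: buyers pay €45.5, suppliers receive €18, Q = 59. (Wedge: Pb − Ps = 27.5.)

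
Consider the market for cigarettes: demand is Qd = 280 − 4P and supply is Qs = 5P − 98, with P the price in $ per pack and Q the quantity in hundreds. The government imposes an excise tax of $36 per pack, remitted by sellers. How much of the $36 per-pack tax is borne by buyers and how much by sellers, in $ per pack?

Buyers bear $20 per pack; sellers bear $16 per pack.

Without the tax, 280 − 4P = 5P − 98 gives 9P = 378, so P* = $42 and Q* = 112.
With the tax collected from sellers, supply shifts: Qs = 5(P − 36) − 98.
Solving gives Q = 32 with buyers paying $62 and sellers receiving $26 (the $36 wedge).
Burden on buyers: $20; on sellers: $16. (They sum to $36.)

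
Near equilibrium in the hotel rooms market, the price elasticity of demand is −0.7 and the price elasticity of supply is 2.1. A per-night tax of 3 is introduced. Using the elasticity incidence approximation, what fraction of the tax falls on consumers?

Incidence ratio: consumers' share ≈ εs / (εs + |εd|) = 2.1 / (2.1 + 0.7) = 0.75.
Supply is the more elastic side, so consumers bear the larger share.

Consumers' share ≈ 0.75.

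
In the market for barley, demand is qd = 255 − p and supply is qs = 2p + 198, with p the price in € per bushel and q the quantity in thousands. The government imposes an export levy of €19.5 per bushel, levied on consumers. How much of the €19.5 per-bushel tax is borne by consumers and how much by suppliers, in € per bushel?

Without the tax, 255 − p = 2p + 198 gives 3p = 57, so p* = €19 and q* = 236.
With the tax collected from consumers, demand (in seller-price terms) shifts: qd = 255 − (p + 19.5).
Solving gives q = 223 with consumers paying €32 and suppliers receiving €12.5 (the €19.5 wedge).
Burden on consumers: €13; on suppliers: €6.5. (They sum to €19.5.)
The less price-elastic side of the market bears the larger share of a per-unit tax.

Consumers bear €13 per bushel; suppliers bear €6.5 per bushel.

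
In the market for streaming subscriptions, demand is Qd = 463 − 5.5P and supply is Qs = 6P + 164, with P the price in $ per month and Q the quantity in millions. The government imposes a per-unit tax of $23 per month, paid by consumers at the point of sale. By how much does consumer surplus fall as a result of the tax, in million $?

Consumer surplus falls by $3444 million.

Before the tax: set 463 − 5.5P = 6P + 164 → P* = $26, Q* = 320.
With the tax collected from consumers, demand (in seller-price terms) shifts: Qd = 463 − 5.5(P + 23).
New equilibrium: consumers pay $38, suppliers receive $15, Q = 254. (Wedge: Pb − Ps = 23.)
ΔCS is the trapezoid between Q = 254 and Q = 320 of height $12: ½ · (320 + 254) · 12 = $3444.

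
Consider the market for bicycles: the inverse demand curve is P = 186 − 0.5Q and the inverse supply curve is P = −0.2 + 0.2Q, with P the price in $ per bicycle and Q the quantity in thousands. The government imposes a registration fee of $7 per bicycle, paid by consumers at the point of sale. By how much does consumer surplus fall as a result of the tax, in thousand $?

Rewrite in direct form: Qd = 372 − 2P and Qs = 5P + 1.
Before the tax: set 372 − 2P = 5P + 1 → P* = $53, Q* = 266.
With the tax collected from consumers, demand (in seller-price terms) shifts: Qd = 372 − 2(P + 7).
New equilibrium: consumers pay $58, suppliers receive $51, Q = 256. (Wedge: Pb − Ps = 7.)
ΔCS is the trapezoid between Q = 256 and Q = 266 of height $5: ½ · (266 + 256) · 5 = $1305.

Consumer surplus falls by $1305 thousand.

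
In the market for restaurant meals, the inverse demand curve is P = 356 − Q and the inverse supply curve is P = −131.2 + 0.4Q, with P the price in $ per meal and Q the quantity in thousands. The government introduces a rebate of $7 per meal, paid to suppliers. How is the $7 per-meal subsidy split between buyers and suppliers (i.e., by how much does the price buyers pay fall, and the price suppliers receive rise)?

Buyers gain $5 per meal; suppliers gain $2 per meal.

Inverting to Q(P) form: Qd = 356 − P; Qs = 2.5P + 328.
Without the subsidy, 356 − P = 2.5P + 328 gives 3.5P = 28, so P* = $8 and Q* = 348.
With a per-unit subsidy paid to suppliers, each receives P + 7 per unit sold, so supply becomes Qs = 2.5(P + 7) + 328.
Solving gives Q = 353 with buyers paying $3 and suppliers receiving $10 (the $7 wedge).
Gain to buyers: $5; to suppliers: $2. (They sum to $7.)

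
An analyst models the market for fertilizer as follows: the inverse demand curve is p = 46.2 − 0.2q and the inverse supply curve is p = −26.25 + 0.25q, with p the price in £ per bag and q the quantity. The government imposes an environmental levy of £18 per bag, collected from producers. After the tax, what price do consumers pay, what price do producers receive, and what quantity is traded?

Rewrite in direct form: qd = 231 − 5p and qs = 4p + 105.
Before the tax: set 231 − 5p = 4p + 105 → p* = £14, q* = 161.
With the tax collected from producers, supply shifts: qs = 4(p − 18) + 105.
Solving gives q = 121 with consumers paying £22 and producers receiving £4 (the £18 wedge).
The less price-elastic side of the market bears the larger share of a per-unit tax.

Consumers pay £22; producers receive £4; quantity = 121.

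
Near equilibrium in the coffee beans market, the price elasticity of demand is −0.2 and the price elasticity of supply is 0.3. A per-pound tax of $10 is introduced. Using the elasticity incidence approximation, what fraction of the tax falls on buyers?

Buyers' share ≈ 0.6.

Incidence ratio: buyers' share ≈ εs / (εs + |εd|) = 0.3 / (0.3 + 0.2) = 0.6.
Supply is the more elastic side, so buyers bear the larger share.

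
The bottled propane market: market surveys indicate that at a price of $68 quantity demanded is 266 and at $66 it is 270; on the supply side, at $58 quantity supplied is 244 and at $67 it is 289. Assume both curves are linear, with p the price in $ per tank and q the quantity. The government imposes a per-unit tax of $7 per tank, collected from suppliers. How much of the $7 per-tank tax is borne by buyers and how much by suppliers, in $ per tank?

Demand slope: (270 − 266)/(66 − 68) = -2, so qd = 402 − 2p.
Supply slope: (289 − 244)/(67 − 58) = 5, so qs = 5p − 46.
Without the tax, 402 − 2p = 5p − 46 gives 7p = 448, so p* = $64 and q* = 274.
With the tax collected from suppliers, supply shifts: qs = 5(p − 7) − 46.
New equilibrium: buyers pay $69, suppliers receive $62, q = 264. (Wedge: pb − ps = 7.)
Burden on buyers: $5; on suppliers: $2. (They sum to $7.)

Buyers bear $5 per tank; suppliers bear $2 per tank.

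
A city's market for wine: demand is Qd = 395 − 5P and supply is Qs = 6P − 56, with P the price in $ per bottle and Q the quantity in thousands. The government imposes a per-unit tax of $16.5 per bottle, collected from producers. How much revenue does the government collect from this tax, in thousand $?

Before the tax: set 395 − 5P = 6P − 56 → P* = $41, Q* = 190.
With the tax collected from producers, supply shifts: Qs = 6(P − 16.5) − 56.
Solving gives Q = 145 with buyers paying $50 and producers receiving $33.5 (the $16.5 wedge).
Revenue = t · Q = 16.5 · 145 = $2392.5.

Tax revenue = $2392.5 thousand.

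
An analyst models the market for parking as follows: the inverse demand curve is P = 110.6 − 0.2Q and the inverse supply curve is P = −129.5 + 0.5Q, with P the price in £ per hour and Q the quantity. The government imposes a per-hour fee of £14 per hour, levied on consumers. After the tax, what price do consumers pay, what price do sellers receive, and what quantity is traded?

Consumers pay £46; sellers receive £32; quantity = 323.

Inverting to Q(P) form: Qd = 553 − 5P; Qs = 2P + 259.
Without the tax, 553 − 5P = 2P + 259 gives 7P = 294, so P* = £42 and Q* = 343.
With the tax collected from consumers, demand (in seller-price terms) shifts: Qd = 553 − 5(P + 14).
New equilibrium: consumers pay £46, sellers receive £32, Q = 323. (Wedge: Pb − Ps = 14.)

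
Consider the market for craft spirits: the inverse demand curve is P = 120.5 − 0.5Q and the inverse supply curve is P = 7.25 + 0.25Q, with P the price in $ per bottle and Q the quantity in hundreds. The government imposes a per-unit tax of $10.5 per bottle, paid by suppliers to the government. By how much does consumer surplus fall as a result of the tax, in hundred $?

Consumer surplus falls by $1008 hundred.

Inverting to Q(P) form: Qd = 241 − 2P; Qs = 4P − 29.
Before the tax: set 241 − 2P = 4P − 29 → P* = $45, Q* = 151.
With the tax collected from suppliers, supply shifts: Qs = 4(P − 10.5) − 29.
Solving gives Q = 137 with consumers paying $52 and suppliers receiving $41.5 (the $10.5 wedge).
ΔCS is the trapezoid between Q = 137 and Q = 151 of height $7: ½ · (151 + 137) · 7 = $1008.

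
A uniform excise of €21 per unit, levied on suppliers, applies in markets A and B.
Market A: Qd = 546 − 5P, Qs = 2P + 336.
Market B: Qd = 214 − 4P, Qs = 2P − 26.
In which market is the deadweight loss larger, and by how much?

Market A: pre-tax P* = €30, Q* = 396; post-tax Q = 366; deadweight loss = €315.
Market B: pre-tax P* = €40, Q* = 54; post-tax Q = 26; deadweight loss = €294.
Difference: €315 vs €294 → market A is larger by €21.

Market A, by €21.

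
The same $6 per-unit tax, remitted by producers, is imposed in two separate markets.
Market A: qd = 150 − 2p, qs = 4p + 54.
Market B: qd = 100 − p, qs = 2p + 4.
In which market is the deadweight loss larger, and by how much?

Market A: pre-tax p* = $16, q* = 118; post-tax q = 110; deadweight loss = $24.
Market B: pre-tax p* = $32, q* = 68; post-tax q = 64; deadweight loss = $12.
Difference: $24 vs $12 → market A is larger by $12.

Market A, by $12.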